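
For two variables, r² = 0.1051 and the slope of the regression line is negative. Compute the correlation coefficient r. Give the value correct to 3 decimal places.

|r| = √0.1051 = 0.324
The association is negative, so r = −0.324.

-0.324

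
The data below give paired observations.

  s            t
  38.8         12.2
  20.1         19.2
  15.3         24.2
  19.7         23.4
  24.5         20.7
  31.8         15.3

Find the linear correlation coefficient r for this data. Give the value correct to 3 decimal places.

n = 6, Σs = 150.2, Σt = 115, Σs² = 4143.12, Σt² = 2313.26, Σst = 2684.21
nΣst − ΣsΣt = 16105.26 − 17273 = -1167.74
nΣs² − (Σs)² = 24858.72 − 22560.04 = 2298.68; nΣt² − (Σt)² = 13879.56 − 13225 = 654.56
r = -1167.74 / √(2298.68 × 654.56) = -1167.74 / 1226.6312 ≈ -0.952

-0.952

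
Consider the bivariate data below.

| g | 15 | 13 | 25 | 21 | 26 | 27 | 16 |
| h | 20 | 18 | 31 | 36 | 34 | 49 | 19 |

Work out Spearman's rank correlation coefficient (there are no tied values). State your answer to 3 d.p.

0.857

Rank g: 2, 1, 5, 4, 6, 7, 3
Rank h: 3, 1, 4, 6, 5, 7, 2
d = rank(g) − rank(h): -1, 0, 1, -2, 1, 0, 1; Σd² = 8
ρ = 1 − 6Σd² / [n(n²−1)] = 1 − 6×8 / (7×48) = 1 − 48/336 ≈ 0.857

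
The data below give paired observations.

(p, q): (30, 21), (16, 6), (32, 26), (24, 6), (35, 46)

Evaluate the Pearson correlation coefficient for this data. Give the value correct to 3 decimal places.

0.870

n = 5, Σp = 137, Σq = 105, Σp² = 3981, Σq² = 3305, Σpq = 3312
nΣpq − ΣpΣq = 16560 − 14385 = 2175
nΣp² − (Σp)² = 19905 − 18769 = 1136; nΣq² − (Σq)² = 16525 − 11025 = 5500
r = 2175 / √(1136 × 5500) = 2175 / 2499.6000 ≈ 0.870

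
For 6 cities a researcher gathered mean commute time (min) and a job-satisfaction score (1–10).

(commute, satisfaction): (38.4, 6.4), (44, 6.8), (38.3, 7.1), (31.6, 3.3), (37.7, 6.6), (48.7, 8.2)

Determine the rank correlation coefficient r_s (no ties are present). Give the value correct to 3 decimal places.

0.714

Rank commute: 4, 5, 3, 1, 2, 6
Rank satisfaction: 2, 4, 5, 1, 3, 6
d = rank(commute) − rank(satisfaction): 2, 1, -2, 0, -1, 0; Σd² = 10
ρ = 1 − 6Σd² / [n(n²−1)] = 1 − 6×10 / (6×35) = 1 − 60/210 ≈ 0.714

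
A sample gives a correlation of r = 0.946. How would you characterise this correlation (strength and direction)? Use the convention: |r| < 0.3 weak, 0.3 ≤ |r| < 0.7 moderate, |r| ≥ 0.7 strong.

r = 0.946 > 0 so the relationship is positive.
|r| = 0.946, which falls in the strong range.

strong positive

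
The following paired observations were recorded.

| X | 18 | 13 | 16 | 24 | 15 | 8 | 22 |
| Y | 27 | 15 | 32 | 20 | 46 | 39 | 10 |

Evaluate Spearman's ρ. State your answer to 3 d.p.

Rank X: 5, 2, 4, 7, 3, 1, 6
Rank Y: 4, 2, 5, 3, 7, 6, 1
d = rank(X) − rank(Y): 1, 0, -1, 4, -4, -5, 5; Σd² = 84
ρ = 1 − 6Σd² / [n(n²−1)] = 1 − 6×84 / (7×48) = 1 − 504/336 ≈ -0.500

-0.500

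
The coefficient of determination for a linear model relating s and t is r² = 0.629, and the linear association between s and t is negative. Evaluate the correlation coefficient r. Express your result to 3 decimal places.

|r| = √0.629 = 0.793
The association is negative, so r = −0.793.

-0.793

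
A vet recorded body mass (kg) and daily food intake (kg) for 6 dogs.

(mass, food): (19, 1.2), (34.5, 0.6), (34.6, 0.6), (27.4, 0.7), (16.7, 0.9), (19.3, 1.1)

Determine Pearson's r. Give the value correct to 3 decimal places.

n = 6, Σx = 151.5, Σy = 5.1, Σx² = 4150.55, Σy² = 4.67, Σxy = 119.7
nΣxy − ΣxΣy = 718.2 − 772.65 = -54.45
nΣx² − (Σx)² = 24903.3 − 22952.25 = 1951.05; nΣy² − (Σy)² = 28.02 − 26.01 = 2.01
r = -54.45 / √(1951.05 × 2.01) = -54.45 / 62.6228 ≈ -0.869

-0.869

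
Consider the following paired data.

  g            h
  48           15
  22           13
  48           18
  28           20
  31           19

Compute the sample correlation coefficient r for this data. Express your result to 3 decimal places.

0.072

n = 5, Σg = 177, Σh = 85, Σg² = 6837, Σh² = 1479, Σgh = 3019
nΣgh − ΣgΣh = 15095 − 15045 = 50
nΣg² − (Σg)² = 34185 − 31329 = 2856; nΣh² − (Σh)² = 7395 − 7225 = 170
r = 50 / √(2856 × 170) = 50 / 696.7927 ≈ 0.072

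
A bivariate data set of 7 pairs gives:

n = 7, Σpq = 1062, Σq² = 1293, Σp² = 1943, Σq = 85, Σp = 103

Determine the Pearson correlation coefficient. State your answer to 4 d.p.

r = (nΣpq − ΣpΣq) / √[(nΣp² − (Σp)²)(nΣq² − (Σq)²)]
Numerator: 7×1062 − 103×85 = -1321
Denominator: √[(13601 − 10609)(9051 − 7225)] = √[2992 × 1826] = 2337.3900
r = -1321 / 2337.3900 ≈ -0.5652

-0.5652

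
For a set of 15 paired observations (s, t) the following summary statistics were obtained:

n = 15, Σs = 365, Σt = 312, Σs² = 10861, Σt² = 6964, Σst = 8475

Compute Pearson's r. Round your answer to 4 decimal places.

r = (nΣst − ΣsΣt) / √[(nΣs² − (Σs)²)(nΣt² − (Σt)²)]
Numerator: 15×8475 − 365×312 = 13245
Denominator: √[(162915 − 133225)(104460 − 97344)] = √[29690 × 7116] = 14535.2688
r = 13245 / 14535.2688 ≈ 0.9112

0.9112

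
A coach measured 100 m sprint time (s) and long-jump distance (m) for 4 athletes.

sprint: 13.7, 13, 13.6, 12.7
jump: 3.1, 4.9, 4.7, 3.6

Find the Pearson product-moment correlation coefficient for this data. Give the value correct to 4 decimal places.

n = 4, Σx = 53, Σy = 16.3, Σx² = 702.94, Σy² = 68.67, Σxy = 215.81
nΣxy − ΣxΣy = 863.24 − 863.9 = -0.66
nΣx² − (Σx)² = 2811.76 − 2809 = 2.76; nΣy² − (Σy)² = 274.68 − 265.69 = 8.99
r = -0.66 / √(2.76 × 8.99) = -0.66 / 4.9812 ≈ -0.1325

-0.1325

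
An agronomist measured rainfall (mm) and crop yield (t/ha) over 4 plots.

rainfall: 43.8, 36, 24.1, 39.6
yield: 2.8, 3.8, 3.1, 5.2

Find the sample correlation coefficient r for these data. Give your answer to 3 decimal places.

n = 4, Σx = 143.5, Σy = 14.9, Σx² = 5363.41, Σy² = 58.93, Σxy = 540.07
nΣxy − ΣxΣy = 2160.28 − 2138.15 = 22.13
nΣx² − (Σx)² = 21453.64 − 20592.25 = 861.39; nΣy² − (Σy)² = 235.72 − 222.01 = 13.71
r = 22.13 / √(861.39 × 13.71) = 22.13 / 108.6722 ≈ 0.204

0.204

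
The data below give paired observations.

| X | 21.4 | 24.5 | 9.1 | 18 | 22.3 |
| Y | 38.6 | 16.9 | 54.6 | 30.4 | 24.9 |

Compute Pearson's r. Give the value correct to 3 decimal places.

n = 5, ΣX = 95.3, ΣY = 165.4, ΣX² = 1962.31, ΣY² = 6300.9, ΣXY = 2839.42
nΣXY − ΣXΣY = 14197.1 − 15762.62 = -1565.52
nΣX² − (ΣX)² = 9811.55 − 9082.09 = 729.46; nΣY² − (ΣY)² = 31504.5 − 27357.16 = 4147.34
r = -1565.52 / √(729.46 × 4147.34) = -1565.52 / 1739.3443 ≈ -0.900

-0.900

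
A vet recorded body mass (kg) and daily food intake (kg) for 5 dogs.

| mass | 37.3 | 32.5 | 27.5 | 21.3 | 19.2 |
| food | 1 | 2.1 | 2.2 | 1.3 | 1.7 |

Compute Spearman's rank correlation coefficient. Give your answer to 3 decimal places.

Rank mass: 5, 4, 3, 2, 1
Rank food: 1, 4, 5, 2, 3
d = rank(mass) − rank(food): 4, 0, -2, 0, -2; Σd² = 24
ρ = 1 − 6Σd² / [n(n²−1)] = 1 − 6×24 / (5×24) = 1 − 144/120 ≈ -0.200

-0.200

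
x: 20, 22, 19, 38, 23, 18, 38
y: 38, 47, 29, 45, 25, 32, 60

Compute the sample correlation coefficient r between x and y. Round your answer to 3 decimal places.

0.733

n = 7, Σx = 178, Σy = 276, Σx² = 4986, Σy² = 11768, Σxy = 7486
nΣxy − ΣxΣy = 52402 − 49128 = 3274
nΣx² − (Σx)² = 34902 − 31684 = 3218; nΣy² − (Σy)² = 82376 − 76176 = 6200
r = 3274 / √(3218 × 6200) = 3274 / 4466.7214 ≈ 0.733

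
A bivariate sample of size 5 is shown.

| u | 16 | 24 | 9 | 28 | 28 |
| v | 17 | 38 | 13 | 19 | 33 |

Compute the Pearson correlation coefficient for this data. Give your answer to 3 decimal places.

0.657

n = 5, Σu = 105, Σv = 120, Σu² = 2481, Σv² = 3352, Σuv = 2757
nΣuv − ΣuΣv = 13785 − 12600 = 1185
nΣu² − (Σu)² = 12405 − 11025 = 1380; nΣv² − (Σv)² = 16760 − 14400 = 2360
r = 1185 / √(1380 × 2360) = 1185 / 1804.6606 ≈ 0.657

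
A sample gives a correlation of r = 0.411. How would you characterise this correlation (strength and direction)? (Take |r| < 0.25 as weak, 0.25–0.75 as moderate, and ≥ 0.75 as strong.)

r = 0.411 > 0 so the relationship is positive.
|r| = 0.411, which falls in the moderate range.

moderate positive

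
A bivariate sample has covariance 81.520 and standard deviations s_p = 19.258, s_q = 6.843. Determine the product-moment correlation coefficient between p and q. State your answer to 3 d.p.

0.619

r = Cov(p,q) / (s_p · s_q) = 81.520 / (19.258 × 6.843)
  = 81.520 / 131.7825 ≈ 0.619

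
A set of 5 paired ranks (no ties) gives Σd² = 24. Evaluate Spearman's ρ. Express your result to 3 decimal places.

ρ = 1 − 6Σd² / [n(n²−1)] = 1 − 6×24 / (5×24)
  = 1 − 144/120 = 1 − 1.2000 ≈ -0.200

-0.200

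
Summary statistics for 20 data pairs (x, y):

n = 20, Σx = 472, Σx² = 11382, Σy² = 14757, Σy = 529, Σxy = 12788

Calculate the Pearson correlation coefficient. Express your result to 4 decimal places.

0.7045

r = (nΣxy − ΣxΣy) / √[(nΣx² − (Σx)²)(nΣy² − (Σy)²)]
Numerator: 20×12788 − 472×529 = 6072
Denominator: √[(227640 − 222784)(295140 − 279841)] = √[4856 × 15299] = 8619.2775
r = 6072 / 8619.2775 ≈ 0.7045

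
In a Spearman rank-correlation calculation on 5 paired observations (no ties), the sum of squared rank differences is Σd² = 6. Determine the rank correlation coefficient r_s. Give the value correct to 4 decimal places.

0.7000

ρ = 1 − 6Σd² / [n(n²−1)] = 1 − 6×6 / (5×24)
  = 1 − 36/120 = 1 − 0.30000 ≈ 0.7000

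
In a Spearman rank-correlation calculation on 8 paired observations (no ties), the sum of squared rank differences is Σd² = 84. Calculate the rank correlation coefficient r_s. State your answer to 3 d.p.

0.000

ρ = 1 − 6Σd² / [n(n²−1)] = 1 − 6×84 / (8×63)
  = 1 − 504/504 = 1 − 1.0000 ≈ 0.000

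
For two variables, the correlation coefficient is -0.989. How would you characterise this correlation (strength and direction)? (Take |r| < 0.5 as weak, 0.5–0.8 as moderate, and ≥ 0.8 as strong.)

strong negative

r = -0.989 < 0 so the relationship is negative.
|r| = 0.989, which falls in the strong range.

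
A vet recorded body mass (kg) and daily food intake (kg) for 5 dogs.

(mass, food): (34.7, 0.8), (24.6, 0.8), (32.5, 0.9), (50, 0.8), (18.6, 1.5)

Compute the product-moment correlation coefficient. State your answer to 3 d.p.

n = 5, Σx = 160.4, Σy = 4.8, Σx² = 5711.46, Σy² = 4.98, Σxy = 144.59
nΣxy − ΣxΣy = 722.95 − 769.92 = -46.97
nΣx² − (Σx)² = 28557.3 − 25728.16 = 2829.14; nΣy² − (Σy)² = 24.9 − 23.04 = 1.86
r = -46.97 / √(2829.14 × 1.86) = -46.97 / 72.5410 ≈ -0.647

-0.647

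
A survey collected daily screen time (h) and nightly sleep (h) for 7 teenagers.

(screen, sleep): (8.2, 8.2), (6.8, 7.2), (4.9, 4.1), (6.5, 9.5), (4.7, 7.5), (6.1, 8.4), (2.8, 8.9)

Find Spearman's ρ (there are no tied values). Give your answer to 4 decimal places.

-0.0714

Rank screen: 7, 6, 3, 5, 2, 4, 1
Rank sleep: 4, 2, 1, 7, 3, 5, 6
d = rank(screen) − rank(sleep): 3, 4, 2, -2, -1, -1, -5; Σd² = 60
ρ = 1 − 6Σd² / [n(n²−1)] = 1 − 6×60 / (7×48) = 1 − 360/336 ≈ -0.0714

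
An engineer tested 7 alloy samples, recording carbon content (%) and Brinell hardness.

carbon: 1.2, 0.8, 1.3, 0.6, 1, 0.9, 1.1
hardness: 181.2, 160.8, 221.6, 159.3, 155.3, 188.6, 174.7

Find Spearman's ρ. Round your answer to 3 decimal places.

Rank carbon: 6, 2, 7, 1, 4, 3, 5
Rank hardness: 5, 3, 7, 2, 1, 6, 4
d = rank(carbon) − rank(hardness): 1, -1, 0, -1, 3, -3, 1; Σd² = 22
ρ = 1 − 6Σd² / [n(n²−1)] = 1 − 6×22 / (7×48) = 1 − 132/336 ≈ 0.607

0.607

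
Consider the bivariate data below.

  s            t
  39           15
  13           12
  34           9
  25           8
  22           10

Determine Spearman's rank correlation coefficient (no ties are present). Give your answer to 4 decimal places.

Rank s: 5, 1, 4, 3, 2
Rank t: 5, 4, 2, 1, 3
d = rank(s) − rank(t): 0, -3, 2, 2, -1; Σd² = 18
ρ = 1 − 6Σd² / [n(n²−1)] = 1 − 6×18 / (5×24) = 1 − 108/120 ≈ 0.1000

0.1000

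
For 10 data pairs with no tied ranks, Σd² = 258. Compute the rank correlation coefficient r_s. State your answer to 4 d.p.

ρ = 1 − 6Σd² / [n(n²−1)] = 1 − 6×258 / (10×99)
  = 1 − 1548/990 = 1 − 1.56364 ≈ -0.5636

-0.5636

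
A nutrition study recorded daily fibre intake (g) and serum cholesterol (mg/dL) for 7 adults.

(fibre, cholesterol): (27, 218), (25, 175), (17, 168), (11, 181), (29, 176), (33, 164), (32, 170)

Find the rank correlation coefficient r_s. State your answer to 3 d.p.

-0.429

Rank fibre: 4, 3, 2, 1, 5, 7, 6
Rank cholesterol: 7, 4, 2, 6, 5, 1, 3
d = rank(fibre) − rank(cholesterol): -3, -1, 0, -5, 0, 6, 3; Σd² = 80
ρ = 1 − 6Σd² / [n(n²−1)] = 1 − 6×80 / (7×48) = 1 − 480/336 ≈ -0.429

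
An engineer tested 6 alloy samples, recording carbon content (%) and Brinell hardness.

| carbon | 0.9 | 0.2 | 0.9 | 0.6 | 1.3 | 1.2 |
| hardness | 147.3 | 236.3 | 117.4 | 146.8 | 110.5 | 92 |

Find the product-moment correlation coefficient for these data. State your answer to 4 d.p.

-0.9228

n = 6, Σx = 5.1, Σy = 850.3, Σx² = 5.15, Σy² = 133542.23, Σxy = 627.62
nΣxy − ΣxΣy = 3765.72 − 4336.53 = -570.81
nΣx² − (Σx)² = 30.9 − 26.01 = 4.89; nΣy² − (Σy)² = 801253.38 − 723010.09 = 78243.29
r = -570.81 / √(4.89 × 78243.29) = -570.81 / 618.5545 ≈ -0.9228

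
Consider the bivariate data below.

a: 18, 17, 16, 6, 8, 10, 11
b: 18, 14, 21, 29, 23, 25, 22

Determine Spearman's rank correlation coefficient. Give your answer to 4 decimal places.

Rank a: 7, 6, 5, 1, 2, 3, 4
Rank b: 2, 1, 3, 7, 5, 6, 4
d = rank(a) − rank(b): 5, 5, 2, -6, -3, -3, 0; Σd² = 108
ρ = 1 − 6Σd² / [n(n²−1)] = 1 − 6×108 / (7×48) = 1 − 648/336 ≈ -0.9286

-0.9286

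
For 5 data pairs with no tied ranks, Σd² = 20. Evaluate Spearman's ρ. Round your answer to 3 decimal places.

ρ = 1 − 6Σd² / [n(n²−1)] = 1 − 6×20 / (5×24)
  = 1 − 120/120 = 1 − 1.0000 ≈ 0.000

0.000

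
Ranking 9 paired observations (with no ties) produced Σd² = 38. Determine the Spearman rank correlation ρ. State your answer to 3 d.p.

0.683

ρ = 1 − 6Σd² / [n(n²−1)] = 1 − 6×38 / (9×80)
  = 1 − 228/720 = 1 − 0.3167 ≈ 0.683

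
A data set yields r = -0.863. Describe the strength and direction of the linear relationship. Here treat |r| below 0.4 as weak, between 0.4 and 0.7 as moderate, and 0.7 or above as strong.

strong negative

r = -0.863 < 0 so the relationship is negative.
|r| = 0.863, which falls in the strong range.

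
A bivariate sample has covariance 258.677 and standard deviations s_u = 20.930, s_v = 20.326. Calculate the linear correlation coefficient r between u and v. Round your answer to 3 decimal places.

0.608

r = Cov(u,v) / (s_u · s_v) = 258.677 / (20.930 × 20.326)
  = 258.677 / 425.4232 ≈ 0.608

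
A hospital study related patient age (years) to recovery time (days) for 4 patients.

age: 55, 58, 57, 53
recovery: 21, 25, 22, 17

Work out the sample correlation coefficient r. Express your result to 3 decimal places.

0.967

n = 4, Σx = 223, Σy = 85, Σx² = 12447, Σy² = 1839, Σxy = 4760
nΣxy − ΣxΣy = 19040 − 18955 = 85
nΣx² − (Σx)² = 49788 − 49729 = 59; nΣy² − (Σy)² = 7356 − 7225 = 131
r = 85 / √(59 × 131) = 85 / 87.9147 ≈ 0.967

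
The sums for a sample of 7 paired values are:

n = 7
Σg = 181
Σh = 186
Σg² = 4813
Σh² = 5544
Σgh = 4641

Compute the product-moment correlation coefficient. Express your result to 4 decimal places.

r = (nΣgh − ΣgΣh) / √[(nΣg² − (Σg)²)(nΣh² − (Σh)²)]
Numerator: 7×4641 − 181×186 = -1179
Denominator: √[(33691 − 32761)(38808 − 34596)] = √[930 × 4212] = 1979.1816
r = -1179 / 1979.1816 ≈ -0.5957

-0.5957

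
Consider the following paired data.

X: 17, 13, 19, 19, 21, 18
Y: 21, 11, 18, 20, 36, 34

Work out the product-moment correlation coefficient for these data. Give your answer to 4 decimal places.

0.7084

n = 6, ΣX = 107, ΣY = 140, ΣX² = 1945, ΣY² = 3738, ΣXY = 2590
nΣXY − ΣXΣY = 15540 − 14980 = 560
nΣX² − (ΣX)² = 11670 − 11449 = 221; nΣY² − (ΣY)² = 22428 − 19600 = 2828
r = 560 / √(221 × 2828) = 560 / 790.5618 ≈ 0.7084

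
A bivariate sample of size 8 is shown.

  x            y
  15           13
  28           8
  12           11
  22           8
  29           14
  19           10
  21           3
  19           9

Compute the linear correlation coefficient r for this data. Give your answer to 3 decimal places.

n = 8, Σx = 165, Σy = 76, Σx² = 3641, Σy² = 804, Σxy = 1557
nΣxy − ΣxΣy = 12456 − 12540 = -84
nΣx² − (Σx)² = 29128 − 27225 = 1903; nΣy² − (Σy)² = 6432 − 5776 = 656
r = -84 / √(1903 × 656) = -84 / 1117.3039 ≈ -0.075

-0.075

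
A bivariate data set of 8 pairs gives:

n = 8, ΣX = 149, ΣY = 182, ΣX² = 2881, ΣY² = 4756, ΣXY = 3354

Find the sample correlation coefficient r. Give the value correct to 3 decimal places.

-0.140

r = (nΣXY − ΣXΣY) / √[(nΣX² − (ΣX)²)(nΣY² − (ΣY)²)]
Numerator: 8×3354 − 149×182 = -286
Denominator: √[(23048 − 22201)(38048 − 33124)] = √[847 × 4924] = 2042.2115
r = -286 / 2042.2115 ≈ -0.140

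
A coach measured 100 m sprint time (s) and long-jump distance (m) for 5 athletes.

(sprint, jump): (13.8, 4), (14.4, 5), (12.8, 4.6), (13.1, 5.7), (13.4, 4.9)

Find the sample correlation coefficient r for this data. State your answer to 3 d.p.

n = 5, Σx = 67.5, Σy = 24.2, Σx² = 912.81, Σy² = 118.66, Σxy = 326.41
nΣxy − ΣxΣy = 1632.05 − 1633.5 = -1.45
nΣx² − (Σx)² = 4564.05 − 4556.25 = 7.8; nΣy² − (Σy)² = 593.3 − 585.64 = 7.66
r = -1.45 / √(7.8 × 7.66) = -1.45 / 7.7297 ≈ -0.188

-0.188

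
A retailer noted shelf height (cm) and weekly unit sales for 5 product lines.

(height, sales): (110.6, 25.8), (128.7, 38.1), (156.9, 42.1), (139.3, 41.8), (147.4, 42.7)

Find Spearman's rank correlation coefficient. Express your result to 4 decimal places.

Rank height: 1, 2, 5, 3, 4
Rank sales: 1, 2, 4, 3, 5
d = rank(height) − rank(sales): 0, 0, 1, 0, -1; Σd² = 2
ρ = 1 − 6Σd² / [n(n²−1)] = 1 − 6×2 / (5×24) = 1 − 12/120 ≈ 0.9000

0.9000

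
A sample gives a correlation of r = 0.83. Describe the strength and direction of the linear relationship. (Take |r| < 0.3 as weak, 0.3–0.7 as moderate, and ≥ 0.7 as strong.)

strong positive

r = 0.83 > 0 so the relationship is positive.
|r| = 0.83, which falls in the strong range.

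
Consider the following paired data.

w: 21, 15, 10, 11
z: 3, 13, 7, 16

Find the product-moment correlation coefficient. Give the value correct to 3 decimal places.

n = 4, Σw = 57, Σz = 39, Σw² = 887, Σz² = 483, Σwz = 504
nΣwz − ΣwΣz = 2016 − 2223 = -207
nΣw² − (Σw)² = 3548 − 3249 = 299; nΣz² − (Σz)² = 1932 − 1521 = 411
r = -207 / √(299 × 411) = -207 / 350.5553 ≈ -0.590

-0.590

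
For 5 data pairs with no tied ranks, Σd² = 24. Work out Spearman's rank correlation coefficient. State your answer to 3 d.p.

-0.200

ρ = 1 − 6Σd² / [n(n²−1)] = 1 − 6×24 / (5×24)
  = 1 − 144/120 = 1 − 1.2000 ≈ -0.200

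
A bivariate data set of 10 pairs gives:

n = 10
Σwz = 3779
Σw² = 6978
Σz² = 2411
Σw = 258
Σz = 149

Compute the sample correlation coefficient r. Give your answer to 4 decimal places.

r = (nΣwz − ΣwΣz) / √[(nΣw² − (Σw)²)(nΣz² − (Σz)²)]
Numerator: 10×3779 − 258×149 = -652
Denominator: √[(69780 − 66564)(24110 − 22201)] = √[3216 × 1909] = 2477.7700
r = -652 / 2477.7700 ≈ -0.2631

-0.2631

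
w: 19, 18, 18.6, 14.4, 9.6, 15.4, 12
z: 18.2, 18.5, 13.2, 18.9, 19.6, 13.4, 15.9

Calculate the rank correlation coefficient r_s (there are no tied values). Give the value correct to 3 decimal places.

-0.500

Rank w: 7, 5, 6, 3, 1, 4, 2
Rank z: 4, 5, 1, 6, 7, 2, 3
d = rank(w) − rank(z): 3, 0, 5, -3, -6, 2, -1; Σd² = 84
ρ = 1 − 6Σd² / [n(n²−1)] = 1 − 6×84 / (7×48) = 1 − 504/336 ≈ -0.500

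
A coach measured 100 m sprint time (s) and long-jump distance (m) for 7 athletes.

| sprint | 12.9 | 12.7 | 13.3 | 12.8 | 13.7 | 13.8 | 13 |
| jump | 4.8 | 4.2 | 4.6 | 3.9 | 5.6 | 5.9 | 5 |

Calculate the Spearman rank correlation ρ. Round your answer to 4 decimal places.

0.8571

Rank sprint: 3, 1, 5, 2, 6, 7, 4
Rank jump: 4, 2, 3, 1, 6, 7, 5
d = rank(sprint) − rank(jump): -1, -1, 2, 1, 0, 0, -1; Σd² = 8
ρ = 1 − 6Σd² / [n(n²−1)] = 1 − 6×8 / (7×48) = 1 − 48/336 ≈ 0.8571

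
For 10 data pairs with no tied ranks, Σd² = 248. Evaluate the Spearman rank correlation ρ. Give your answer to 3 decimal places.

-0.503

ρ = 1 − 6Σd² / [n(n²−1)] = 1 − 6×248 / (10×99)
  = 1 − 1488/990 = 1 − 1.5030 ≈ -0.503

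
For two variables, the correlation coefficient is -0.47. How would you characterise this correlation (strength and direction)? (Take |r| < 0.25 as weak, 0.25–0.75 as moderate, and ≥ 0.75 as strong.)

r = -0.47 < 0 so the relationship is negative.
|r| = 0.47, which falls in the moderate range.

moderate negative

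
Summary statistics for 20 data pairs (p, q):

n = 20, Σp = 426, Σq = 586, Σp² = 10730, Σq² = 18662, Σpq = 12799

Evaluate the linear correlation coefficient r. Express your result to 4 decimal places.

0.2018

r = (nΣpq − ΣpΣq) / √[(nΣp² − (Σp)²)(nΣq² − (Σq)²)]
Numerator: 20×12799 − 426×586 = 6344
Denominator: √[(214600 − 181476)(373240 − 343396)] = √[33124 × 29844] = 31441.2572
r = 6344 / 31441.2572 ≈ 0.2018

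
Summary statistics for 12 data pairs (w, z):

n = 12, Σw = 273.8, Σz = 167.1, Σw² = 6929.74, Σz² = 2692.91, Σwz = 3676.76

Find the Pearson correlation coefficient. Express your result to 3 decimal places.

-0.272

r = (nΣwz − ΣwΣz) / √[(nΣw² − (Σw)²)(nΣz² − (Σz)²)]
Numerator: 12×3676.76 − 273.8×167.1 = -1630.86
Denominator: √[(83156.88 − 74966.44)(32314.92 − 27922.41)] = √[8190.44 × 4392.51] = 5998.0488
r = -1630.86 / 5998.0488 ≈ -0.272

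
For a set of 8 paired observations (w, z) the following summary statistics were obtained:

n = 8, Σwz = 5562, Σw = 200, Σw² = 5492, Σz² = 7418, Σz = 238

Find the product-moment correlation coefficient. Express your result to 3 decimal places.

r = (nΣwz − ΣwΣz) / √[(nΣw² − (Σw)²)(nΣz² − (Σz)²)]
Numerator: 8×5562 − 200×238 = -3104
Denominator: √[(43936 − 40000)(59344 − 56644)] = √[3936 × 2700] = 3259.9386
r = -3104 / 3259.9386 ≈ -0.952

-0.952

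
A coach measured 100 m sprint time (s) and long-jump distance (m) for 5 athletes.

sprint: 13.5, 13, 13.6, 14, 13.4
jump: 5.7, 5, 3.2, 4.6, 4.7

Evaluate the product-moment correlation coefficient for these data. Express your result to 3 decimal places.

-0.266

n = 5, Σx = 67.5, Σy = 23.2, Σx² = 911.77, Σy² = 110.98, Σxy = 312.85
nΣxy − ΣxΣy = 1564.25 − 1566 = -1.75
nΣx² − (Σx)² = 4558.85 − 4556.25 = 2.6; nΣy² − (Σy)² = 554.9 − 538.24 = 16.66
r = -1.75 / √(2.6 × 16.66) = -1.75 / 6.5815 ≈ -0.266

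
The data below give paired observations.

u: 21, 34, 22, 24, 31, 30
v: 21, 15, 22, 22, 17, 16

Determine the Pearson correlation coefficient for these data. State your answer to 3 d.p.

-0.947

n = 6, Σu = 162, Σv = 113, Σu² = 4518, Σv² = 2179, Σuv = 2970
nΣuv − ΣuΣv = 17820 − 18306 = -486
nΣu² − (Σu)² = 27108 − 26244 = 864; nΣv² − (Σv)² = 13074 − 12769 = 305
r = -486 / √(864 × 305) = -486 / 513.3420 ≈ -0.947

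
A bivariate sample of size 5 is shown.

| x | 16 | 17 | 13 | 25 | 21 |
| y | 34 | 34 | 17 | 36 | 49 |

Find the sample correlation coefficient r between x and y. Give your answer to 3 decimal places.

n = 5, Σx = 92, Σy = 170, Σx² = 1780, Σy² = 6298, Σxy = 3272
nΣxy − ΣxΣy = 16360 − 15640 = 720
nΣx² − (Σx)² = 8900 − 8464 = 436; nΣy² − (Σy)² = 31490 − 28900 = 2590
r = 720 / √(436 × 2590) = 720 / 1062.6570 ≈ 0.678

0.678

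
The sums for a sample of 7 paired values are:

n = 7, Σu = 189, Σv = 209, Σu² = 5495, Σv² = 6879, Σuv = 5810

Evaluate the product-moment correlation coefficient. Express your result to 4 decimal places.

r = (nΣuv − ΣuΣv) / √[(nΣu² − (Σu)²)(nΣv² − (Σv)²)]
Numerator: 7×5810 − 189×209 = 1169
Denominator: √[(38465 − 35721)(48153 − 43681)] = √[2744 × 4472] = 3503.0227
r = 1169 / 3503.0227 ≈ 0.3337

0.3337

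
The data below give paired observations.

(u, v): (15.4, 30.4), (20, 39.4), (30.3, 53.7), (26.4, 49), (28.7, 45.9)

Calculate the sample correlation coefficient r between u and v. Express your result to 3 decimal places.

n = 5, Σu = 120.8, Σv = 218.4, Σu² = 3075.9, Σv² = 9868.02, Σuv = 5494.2
nΣuv − ΣuΣv = 27471 − 26382.72 = 1088.28
nΣu² − (Σu)² = 15379.5 − 14592.64 = 786.86; nΣv² − (Σv)² = 49340.1 − 47698.56 = 1641.54
r = 1088.28 / √(786.86 × 1641.54) = 1088.28 / 1136.5132 ≈ 0.958

0.958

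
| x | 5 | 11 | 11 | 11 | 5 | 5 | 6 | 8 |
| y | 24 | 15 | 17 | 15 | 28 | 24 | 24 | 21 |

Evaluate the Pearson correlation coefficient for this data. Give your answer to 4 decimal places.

-0.9577

n = 8, Σx = 62, Σy = 168, Σx² = 538, Σy² = 3692, Σxy = 1209
nΣxy − ΣxΣy = 9672 − 10416 = -744
nΣx² − (Σx)² = 4304 − 3844 = 460; nΣy² − (Σy)² = 29536 − 28224 = 1312
r = -744 / √(460 × 1312) = -744 / 776.8655 ≈ -0.9577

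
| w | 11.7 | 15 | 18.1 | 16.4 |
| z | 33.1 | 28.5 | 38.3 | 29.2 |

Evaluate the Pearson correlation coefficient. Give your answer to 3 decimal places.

0.318

n = 4, Σw = 61.2, Σz = 129.1, Σw² = 958.46, Σz² = 4227.39, Σwz = 1986.88
nΣwz − ΣwΣz = 7947.52 − 7900.92 = 46.6
nΣw² − (Σw)² = 3833.84 − 3745.44 = 88.4; nΣz² − (Σz)² = 16909.56 − 16666.81 = 242.75
r = 46.6 / √(88.4 × 242.75) = 46.6 / 146.4892 ≈ 0.318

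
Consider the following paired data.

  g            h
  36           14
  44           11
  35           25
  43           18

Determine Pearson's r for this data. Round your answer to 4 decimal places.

-0.5795

n = 4, Σg = 158, Σh = 68, Σg² = 6306, Σh² = 1266, Σgh = 2637
nΣgh − ΣgΣh = 10548 − 10744 = -196
nΣg² − (Σg)² = 25224 − 24964 = 260; nΣh² − (Σh)² = 5064 − 4624 = 440
r = -196 / √(260 × 440) = -196 / 338.2307 ≈ -0.5795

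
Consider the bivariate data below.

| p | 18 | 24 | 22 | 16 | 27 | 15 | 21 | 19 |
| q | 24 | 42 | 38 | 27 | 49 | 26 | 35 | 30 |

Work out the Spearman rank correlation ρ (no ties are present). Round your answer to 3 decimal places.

Rank p: 3, 7, 6, 2, 8, 1, 5, 4
Rank q: 1, 7, 6, 3, 8, 2, 5, 4
d = rank(p) − rank(q): 2, 0, 0, -1, 0, -1, 0, 0; Σd² = 6
ρ = 1 − 6Σd² / [n(n²−1)] = 1 − 6×6 / (8×63) = 1 − 36/504 ≈ 0.929

0.929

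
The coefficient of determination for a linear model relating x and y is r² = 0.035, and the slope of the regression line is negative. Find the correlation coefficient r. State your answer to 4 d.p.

-0.1871

|r| = √0.035 = 0.1871
The association is negative, so r = −0.1871.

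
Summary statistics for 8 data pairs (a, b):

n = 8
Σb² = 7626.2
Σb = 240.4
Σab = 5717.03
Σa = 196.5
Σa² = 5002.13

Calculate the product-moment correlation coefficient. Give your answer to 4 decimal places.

-0.7067

r = (nΣab − ΣaΣb) / √[(nΣa² − (Σa)²)(nΣb² − (Σb)²)]
Numerator: 8×5717.03 − 196.5×240.4 = -1502.36
Denominator: √[(40017.04 − 38612.25)(61009.6 − 57792.16)] = √[1404.79 × 3217.44] = 2125.9886
r = -1502.36 / 2125.9886 ≈ -0.7067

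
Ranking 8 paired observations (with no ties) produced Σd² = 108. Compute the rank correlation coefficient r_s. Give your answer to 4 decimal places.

ρ = 1 − 6Σd² / [n(n²−1)] = 1 − 6×108 / (8×63)
  = 1 − 648/504 = 1 − 1.28571 ≈ -0.2857

-0.2857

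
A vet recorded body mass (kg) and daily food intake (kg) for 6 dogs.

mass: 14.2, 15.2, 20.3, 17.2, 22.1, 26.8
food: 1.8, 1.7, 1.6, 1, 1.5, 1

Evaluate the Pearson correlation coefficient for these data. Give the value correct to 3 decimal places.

-0.596

n = 6, Σx = 115.8, Σy = 8.6, Σx² = 2347.26, Σy² = 12.94, Σxy = 161.03
nΣxy − ΣxΣy = 966.18 − 995.88 = -29.7
nΣx² − (Σx)² = 14083.56 − 13409.64 = 673.92; nΣy² − (Σy)² = 77.64 − 73.96 = 3.68
r = -29.7 / √(673.92 × 3.68) = -29.7 / 49.7999 ≈ -0.596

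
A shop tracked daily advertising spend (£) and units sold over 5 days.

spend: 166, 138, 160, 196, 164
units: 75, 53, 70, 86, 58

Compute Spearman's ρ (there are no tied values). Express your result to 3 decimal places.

Rank spend: 4, 1, 2, 5, 3
Rank units: 4, 1, 3, 5, 2
d = rank(spend) − rank(units): 0, 0, -1, 0, 1; Σd² = 2
ρ = 1 − 6Σd² / [n(n²−1)] = 1 − 6×2 / (5×24) = 1 − 12/120 ≈ 0.900

0.900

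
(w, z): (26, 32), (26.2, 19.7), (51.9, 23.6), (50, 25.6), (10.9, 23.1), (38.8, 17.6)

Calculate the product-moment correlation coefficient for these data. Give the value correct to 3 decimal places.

-0.055

n = 6, Σw = 203.8, Σz = 141.6, Σw² = 8180.3, Σz² = 3467.78, Σwz = 4787.65
nΣwz − ΣwΣz = 28725.9 − 28858.08 = -132.18
nΣw² − (Σw)² = 49081.8 − 41534.44 = 7547.36; nΣz² − (Σz)² = 20806.68 − 20050.56 = 756.12
r = -132.18 / √(7547.36 × 756.12) = -132.18 / 2388.8721 ≈ -0.055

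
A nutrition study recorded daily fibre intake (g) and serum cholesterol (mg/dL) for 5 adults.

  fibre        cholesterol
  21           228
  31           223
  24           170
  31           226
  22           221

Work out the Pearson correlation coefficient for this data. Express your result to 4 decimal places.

0.1981

n = 5, Σx = 129, Σy = 1068, Σx² = 3423, Σy² = 230530, Σxy = 27649
nΣxy − ΣxΣy = 138245 − 137772 = 473
nΣx² − (Σx)² = 17115 − 16641 = 474; nΣy² − (Σy)² = 1152650 − 1140624 = 12026
r = 473 / √(474 × 12026) = 473 / 2387.5351 ≈ 0.1981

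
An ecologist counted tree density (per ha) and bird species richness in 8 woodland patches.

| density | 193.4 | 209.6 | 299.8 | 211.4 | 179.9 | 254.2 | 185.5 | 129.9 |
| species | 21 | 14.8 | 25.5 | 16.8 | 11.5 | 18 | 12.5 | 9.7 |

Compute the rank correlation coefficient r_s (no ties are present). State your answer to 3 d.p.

0.857

Rank density: 4, 5, 8, 6, 2, 7, 3, 1
Rank species: 7, 4, 8, 5, 2, 6, 3, 1
d = rank(density) − rank(species): -3, 1, 0, 1, 0, 1, 0, 0; Σd² = 12
ρ = 1 − 6Σd² / [n(n²−1)] = 1 − 6×12 / (8×63) = 1 − 72/504 ≈ 0.857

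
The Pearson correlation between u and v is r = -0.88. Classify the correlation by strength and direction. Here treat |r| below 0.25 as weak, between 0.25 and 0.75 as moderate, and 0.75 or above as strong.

strong negative

r = -0.88 < 0 so the relationship is negative.
|r| = 0.88, which falls in the strong range.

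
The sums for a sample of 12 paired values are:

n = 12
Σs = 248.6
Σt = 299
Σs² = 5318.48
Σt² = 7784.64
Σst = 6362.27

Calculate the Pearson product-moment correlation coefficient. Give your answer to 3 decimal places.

r = (nΣst − ΣsΣt) / √[(nΣs² − (Σs)²)(nΣt² − (Σt)²)]
Numerator: 12×6362.27 − 248.6×299 = 2015.84
Denominator: √[(63821.76 − 61801.96)(93415.68 − 89401)] = √[2019.8 × 4014.68] = 2847.6044
r = 2015.84 / 2847.6044 ≈ 0.708

0.708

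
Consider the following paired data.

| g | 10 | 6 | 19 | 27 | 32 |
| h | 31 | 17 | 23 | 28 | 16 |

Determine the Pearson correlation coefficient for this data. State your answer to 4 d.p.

n = 5, Σg = 94, Σh = 115, Σg² = 2250, Σh² = 2819, Σgh = 2117
nΣgh − ΣgΣh = 10585 − 10810 = -225
nΣg² − (Σg)² = 11250 − 8836 = 2414; nΣh² − (Σh)² = 14095 − 13225 = 870
r = -225 / √(2414 × 870) = -225 / 1449.1998 ≈ -0.1553

-0.1553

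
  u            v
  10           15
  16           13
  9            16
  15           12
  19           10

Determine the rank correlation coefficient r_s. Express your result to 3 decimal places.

Rank u: 2, 4, 1, 3, 5
Rank v: 4, 3, 5, 2, 1
d = rank(u) − rank(v): -2, 1, -4, 1, 4; Σd² = 38
ρ = 1 − 6Σd² / [n(n²−1)] = 1 − 6×38 / (5×24) = 1 − 228/120 ≈ -0.900

-0.900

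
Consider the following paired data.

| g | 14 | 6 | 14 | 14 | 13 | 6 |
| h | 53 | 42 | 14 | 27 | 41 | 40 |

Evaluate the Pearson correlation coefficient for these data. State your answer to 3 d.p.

n = 6, Σg = 67, Σh = 217, Σg² = 829, Σh² = 8779, Σgh = 2341
nΣgh − ΣgΣh = 14046 − 14539 = -493
nΣg² − (Σg)² = 4974 − 4489 = 485; nΣh² − (Σh)² = 52674 − 47089 = 5585
r = -493 / √(485 × 5585) = -493 / 1645.8205 ≈ -0.300

-0.300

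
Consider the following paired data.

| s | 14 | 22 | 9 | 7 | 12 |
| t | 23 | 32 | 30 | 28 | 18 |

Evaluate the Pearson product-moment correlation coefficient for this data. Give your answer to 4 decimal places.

0.2368

n = 5, Σs = 64, Σt = 131, Σs² = 954, Σt² = 3561, Σst = 1708
nΣst − ΣsΣt = 8540 − 8384 = 156
nΣs² − (Σs)² = 4770 − 4096 = 674; nΣt² − (Σt)² = 17805 − 17161 = 644
r = 156 / √(674 × 644) = 156 / 658.8293 ≈ 0.2368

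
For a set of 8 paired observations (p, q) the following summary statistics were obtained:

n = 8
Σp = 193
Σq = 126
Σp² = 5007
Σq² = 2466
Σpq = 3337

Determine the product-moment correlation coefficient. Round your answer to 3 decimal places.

0.723

r = (nΣpq − ΣpΣq) / √[(nΣp² − (Σp)²)(nΣq² − (Σq)²)]
Numerator: 8×3337 − 193×126 = 2378
Denominator: √[(40056 − 37249)(19728 − 15876)] = √[2807 × 3852] = 3288.2463
r = 2378 / 3288.2463 ≈ 0.723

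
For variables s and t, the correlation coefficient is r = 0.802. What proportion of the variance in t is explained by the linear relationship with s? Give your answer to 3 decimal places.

0.643

r² = (0.802)² = 0.643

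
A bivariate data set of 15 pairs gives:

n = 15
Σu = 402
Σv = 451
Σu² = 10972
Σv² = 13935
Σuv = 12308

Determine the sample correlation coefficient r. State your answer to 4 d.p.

0.8110

r = (nΣuv − ΣuΣv) / √[(nΣu² − (Σu)²)(nΣv² − (Σv)²)]
Numerator: 15×12308 − 402×451 = 3318
Denominator: √[(164580 − 161604)(209025 − 203401)] = √[2976 × 5624] = 4091.0908
r = 3318 / 4091.0908 ≈ 0.8110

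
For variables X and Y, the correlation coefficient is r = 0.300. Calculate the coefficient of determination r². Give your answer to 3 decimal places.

0.090

r² = (0.300)² = 0.090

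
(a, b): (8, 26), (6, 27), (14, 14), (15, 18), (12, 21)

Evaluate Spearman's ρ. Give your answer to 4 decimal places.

Rank a: 2, 1, 4, 5, 3
Rank b: 4, 5, 1, 2, 3
d = rank(a) − rank(b): -2, -4, 3, 3, 0; Σd² = 38
ρ = 1 − 6Σd² / [n(n²−1)] = 1 − 6×38 / (5×24) = 1 − 228/120 ≈ -0.9000

-0.9000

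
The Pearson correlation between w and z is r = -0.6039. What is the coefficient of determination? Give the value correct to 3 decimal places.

0.365

r² = (-0.6039)² = 0.365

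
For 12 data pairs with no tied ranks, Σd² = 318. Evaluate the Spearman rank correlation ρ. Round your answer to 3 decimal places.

-0.112

ρ = 1 − 6Σd² / [n(n²−1)] = 1 − 6×318 / (12×143)
  = 1 − 1908/1716 = 1 − 1.1119 ≈ -0.112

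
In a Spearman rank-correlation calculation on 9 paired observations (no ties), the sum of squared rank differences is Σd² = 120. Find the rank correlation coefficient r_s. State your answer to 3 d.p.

0.000

ρ = 1 − 6Σd² / [n(n²−1)] = 1 − 6×120 / (9×80)
  = 1 − 720/720 = 1 − 1.0000 ≈ 0.000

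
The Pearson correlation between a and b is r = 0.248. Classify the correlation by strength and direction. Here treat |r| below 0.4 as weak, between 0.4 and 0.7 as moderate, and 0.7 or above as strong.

r = 0.248 > 0 so the relationship is positive.
|r| = 0.248, which falls in the weak range.

weak positive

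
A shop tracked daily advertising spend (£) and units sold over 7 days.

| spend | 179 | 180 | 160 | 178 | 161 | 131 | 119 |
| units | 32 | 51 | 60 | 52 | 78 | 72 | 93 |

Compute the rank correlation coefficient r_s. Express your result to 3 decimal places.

Rank spend: 6, 7, 3, 5, 4, 2, 1
Rank units: 1, 2, 4, 3, 6, 5, 7
d = rank(spend) − rank(units): 5, 5, -1, 2, -2, -3, -6; Σd² = 104
ρ = 1 − 6Σd² / [n(n²−1)] = 1 − 6×104 / (7×48) = 1 − 624/336 ≈ -0.857

-0.857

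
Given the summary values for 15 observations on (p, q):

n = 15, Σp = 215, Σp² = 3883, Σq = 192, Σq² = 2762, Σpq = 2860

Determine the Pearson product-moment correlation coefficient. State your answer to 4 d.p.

r = (nΣpq − ΣpΣq) / √[(nΣp² − (Σp)²)(nΣq² − (Σq)²)]
Numerator: 15×2860 − 215×192 = 1620
Denominator: √[(58245 − 46225)(41430 − 36864)] = √[12020 × 4566] = 7408.3277
r = 1620 / 7408.3277 ≈ 0.2187

0.2187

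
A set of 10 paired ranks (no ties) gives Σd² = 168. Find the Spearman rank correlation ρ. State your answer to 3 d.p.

-0.018

ρ = 1 − 6Σd² / [n(n²−1)] = 1 − 6×168 / (10×99)
  = 1 − 1008/990 = 1 − 1.0182 ≈ -0.018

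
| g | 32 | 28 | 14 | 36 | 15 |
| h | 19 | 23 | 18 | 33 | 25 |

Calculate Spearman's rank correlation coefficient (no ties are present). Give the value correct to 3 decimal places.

0.600

Rank g: 4, 3, 1, 5, 2
Rank h: 2, 3, 1, 5, 4
d = rank(g) − rank(h): 2, 0, 0, 0, -2; Σd² = 8
ρ = 1 − 6Σd² / [n(n²−1)] = 1 − 6×8 / (5×24) = 1 − 48/120 ≈ 0.600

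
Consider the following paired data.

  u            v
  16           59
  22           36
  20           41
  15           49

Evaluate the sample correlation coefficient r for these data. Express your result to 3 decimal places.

n = 4, Σu = 73, Σv = 185, Σu² = 1365, Σv² = 8859, Σuv = 3291
nΣuv − ΣuΣv = 13164 − 13505 = -341
nΣu² − (Σu)² = 5460 − 5329 = 131; nΣv² − (Σv)² = 35436 − 34225 = 1211
r = -341 / √(131 × 1211) = -341 / 398.2976 ≈ -0.856

-0.856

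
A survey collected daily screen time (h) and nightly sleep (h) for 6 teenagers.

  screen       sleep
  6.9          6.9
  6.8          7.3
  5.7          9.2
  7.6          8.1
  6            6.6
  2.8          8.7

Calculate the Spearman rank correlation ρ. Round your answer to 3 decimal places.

-0.429

Rank screen: 5, 4, 2, 6, 3, 1
Rank sleep: 2, 3, 6, 4, 1, 5
d = rank(screen) − rank(sleep): 3, 1, -4, 2, 2, -4; Σd² = 50
ρ = 1 − 6Σd² / [n(n²−1)] = 1 − 6×50 / (6×35) = 1 − 300/210 ≈ -0.429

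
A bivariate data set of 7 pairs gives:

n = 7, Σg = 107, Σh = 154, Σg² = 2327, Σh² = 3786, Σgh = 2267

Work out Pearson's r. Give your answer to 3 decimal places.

r = (nΣgh − ΣgΣh) / √[(nΣg² − (Σg)²)(nΣh² − (Σh)²)]
Numerator: 7×2267 − 107×154 = -609
Denominator: √[(16289 − 11449)(26502 − 23716)] = √[4840 × 2786] = 3672.0893
r = -609 / 3672.0893 ≈ -0.166

-0.166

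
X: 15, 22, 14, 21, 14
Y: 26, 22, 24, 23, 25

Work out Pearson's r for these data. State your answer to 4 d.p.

-0.8380

n = 5, ΣX = 86, ΣY = 120, ΣX² = 1542, ΣY² = 2890, ΣXY = 2043
nΣXY − ΣXΣY = 10215 − 10320 = -105
nΣX² − (ΣX)² = 7710 − 7396 = 314; nΣY² − (ΣY)² = 14450 − 14400 = 50
r = -105 / √(314 × 50) = -105 / 125.2996 ≈ -0.8380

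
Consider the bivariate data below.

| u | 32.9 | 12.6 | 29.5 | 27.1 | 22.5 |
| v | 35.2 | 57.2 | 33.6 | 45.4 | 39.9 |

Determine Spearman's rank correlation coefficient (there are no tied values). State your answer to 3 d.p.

-0.800

Rank u: 5, 1, 4, 3, 2
Rank v: 2, 5, 1, 4, 3
d = rank(u) − rank(v): 3, -4, 3, -1, -1; Σd² = 36
ρ = 1 − 6Σd² / [n(n²−1)] = 1 − 6×36 / (5×24) = 1 − 216/120 ≈ -0.800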